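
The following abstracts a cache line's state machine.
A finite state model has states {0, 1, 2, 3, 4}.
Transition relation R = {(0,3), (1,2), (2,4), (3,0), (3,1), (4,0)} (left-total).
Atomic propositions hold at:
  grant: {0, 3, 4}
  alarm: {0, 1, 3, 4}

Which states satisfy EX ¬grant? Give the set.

Sat(¬grant) = {1, 2}
Sat(EX ¬grant) = {s : some successor in {1, 2}} = {1, 3}

{1, 3}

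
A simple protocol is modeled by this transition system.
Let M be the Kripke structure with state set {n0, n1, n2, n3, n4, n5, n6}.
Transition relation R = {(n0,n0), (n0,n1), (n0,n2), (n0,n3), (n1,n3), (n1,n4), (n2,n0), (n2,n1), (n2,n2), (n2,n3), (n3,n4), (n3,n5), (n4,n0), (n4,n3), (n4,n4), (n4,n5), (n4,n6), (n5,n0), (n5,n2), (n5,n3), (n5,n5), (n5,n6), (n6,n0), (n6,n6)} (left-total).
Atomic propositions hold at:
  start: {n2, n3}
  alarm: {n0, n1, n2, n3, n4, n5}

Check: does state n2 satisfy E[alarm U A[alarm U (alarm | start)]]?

Yes

Sat(alarm | start) = {n0, n1, n2, n3, n4, n5}
A[alarm U (alarm | start)]: least fixpoint, start Z0 = Sat((alarm | start)) = {n0, n1, n2, n3, n4, n5}, add states in Sat(alarm) with every successor in Z. Already a fixed point.
Sat(A[alarm U (alarm | start)]) = {n0, n1, n2, n3, n4, n5}
E[alarm U A[alarm U (alarm | start)]]: least fixpoint, start Z0 = Sat(A[alarm U (alarm | start)]) = {n0, n1, n2, n3, n4, n5}, add states in Sat(alarm) with some successor in Z. Already a fixed point.
Sat(E[alarm U A[alarm U (alarm | start)]]) = {n0, n1, n2, n3, n4, n5}
n2 ∈ Sat(E[alarm U A[alarm U (alarm | start)]]) = {n0, n1, n2, n3, n4, n5}, so the formula holds at n2.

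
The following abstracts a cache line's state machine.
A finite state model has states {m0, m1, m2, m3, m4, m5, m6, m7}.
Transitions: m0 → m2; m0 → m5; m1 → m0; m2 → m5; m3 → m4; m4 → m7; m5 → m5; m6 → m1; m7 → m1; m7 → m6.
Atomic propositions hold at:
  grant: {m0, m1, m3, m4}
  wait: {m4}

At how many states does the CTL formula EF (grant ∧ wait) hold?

Sat(grant ∧ wait) = {m4}
EF (grant ∧ wait): least fixpoint, start Z0 = {m4}, add states with some successor in Z. Z1 = {m3, m4}; fixed.
Sat(EF (grant ∧ wait)) = {m3, m4}
|Sat(EF (grant ∧ wait))| = |{m3, m4}| = 2.

2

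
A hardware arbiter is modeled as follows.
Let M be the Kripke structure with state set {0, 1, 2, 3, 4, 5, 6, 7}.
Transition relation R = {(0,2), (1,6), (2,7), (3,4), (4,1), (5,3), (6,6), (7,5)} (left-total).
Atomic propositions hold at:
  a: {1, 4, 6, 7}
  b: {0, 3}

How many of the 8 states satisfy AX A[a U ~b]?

Sat(~b) = {1, 2, 4, 5, 6, 7}
A[a U ~b]: least fixpoint, start Z0 = Sat(~b) = {1, 2, 4, 5, 6, 7}, add states in Sat(a) with every successor in Z. Already a fixed point.
Sat(A[a U ~b]) = {1, 2, 4, 5, 6, 7}
Sat(AX A[a U ~b]) = {s : every successor in {1, 2, 4, 5, 6, 7}} = {0, 1, 2, 3, 4, 6, 7}
|Sat(AX A[a U ~b])| = |{0, 1, 2, 3, 4, 6, 7}| = 7.

7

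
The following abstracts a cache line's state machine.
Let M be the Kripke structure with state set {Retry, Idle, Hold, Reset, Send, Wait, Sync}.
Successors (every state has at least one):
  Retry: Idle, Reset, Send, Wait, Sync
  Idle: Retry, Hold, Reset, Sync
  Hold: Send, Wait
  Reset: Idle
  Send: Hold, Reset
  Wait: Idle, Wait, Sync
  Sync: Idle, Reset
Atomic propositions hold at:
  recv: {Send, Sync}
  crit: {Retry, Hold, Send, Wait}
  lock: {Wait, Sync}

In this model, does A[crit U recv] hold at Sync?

A[crit U recv]: least fixpoint, start Z0 = Sat(recv) = {Send, Sync}, add states in Sat(crit) with every successor in Z. Already a fixed point.
Sat(A[crit U recv]) = {Send, Sync}
Sync ∈ Sat(A[crit U recv]) = {Send, Sync}, so the formula holds at Sync.

Yes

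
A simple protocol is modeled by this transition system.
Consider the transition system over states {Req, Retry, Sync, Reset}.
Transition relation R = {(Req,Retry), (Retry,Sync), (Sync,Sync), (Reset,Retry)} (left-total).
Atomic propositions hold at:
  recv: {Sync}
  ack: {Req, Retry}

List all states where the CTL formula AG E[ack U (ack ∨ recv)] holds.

{Req, Retry, Sync}

Sat(ack ∨ recv) = {Req, Retry, Sync}
E[ack U (ack ∨ recv)]: least fixpoint, start Z0 = Sat((ack ∨ recv)) = {Req, Retry, Sync}, add states in Sat(ack) with some successor in Z. Already a fixed point.
Sat(E[ack U (ack ∨ recv)]) = {Req, Retry, Sync}
AG E[ack U (ack ∨ recv)]: greatest fixpoint, start Z0 = {Req, Retry, Sync}, keep only states in Sat with every successor in Z. Already a fixed point.
Sat(AG E[ack U (ack ∨ recv)]) = {Req, Retry, Sync}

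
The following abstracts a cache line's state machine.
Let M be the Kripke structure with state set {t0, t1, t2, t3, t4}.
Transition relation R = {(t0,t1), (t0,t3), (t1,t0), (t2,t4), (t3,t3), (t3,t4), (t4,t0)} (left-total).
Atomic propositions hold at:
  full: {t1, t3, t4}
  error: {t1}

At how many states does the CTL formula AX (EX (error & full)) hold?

Sat(error & full) = {t1}
Sat(EX (error & full)) = {s : some successor in {t1}} = {t0}
Sat(AX (EX (error & full))) = {s : every successor in {t0}} = {t1, t4}
|Sat(AX (EX (error & full)))| = |{t1, t4}| = 2.

2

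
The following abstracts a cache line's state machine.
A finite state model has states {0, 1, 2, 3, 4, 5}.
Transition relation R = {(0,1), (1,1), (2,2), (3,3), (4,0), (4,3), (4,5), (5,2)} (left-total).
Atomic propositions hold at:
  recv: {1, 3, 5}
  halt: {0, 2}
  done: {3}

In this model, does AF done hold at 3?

Yes

AF done: least fixpoint, start Z0 = {3}, add states with every successor in Z. Already a fixed point.
Sat(AF done) = {3}
3 ∈ Sat(AF done) = {3}, so the formula holds at 3.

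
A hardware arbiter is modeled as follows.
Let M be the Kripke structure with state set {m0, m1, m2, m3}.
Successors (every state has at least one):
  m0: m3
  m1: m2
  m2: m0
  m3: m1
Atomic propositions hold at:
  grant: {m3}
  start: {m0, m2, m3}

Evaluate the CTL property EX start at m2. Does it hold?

Yes

Sat(EX start) = {s : some successor in {m0, m2, m3}} = {m0, m1, m2}
m2 ∈ Sat(EX start) = {m0, m1, m2}, so the formula holds at m2.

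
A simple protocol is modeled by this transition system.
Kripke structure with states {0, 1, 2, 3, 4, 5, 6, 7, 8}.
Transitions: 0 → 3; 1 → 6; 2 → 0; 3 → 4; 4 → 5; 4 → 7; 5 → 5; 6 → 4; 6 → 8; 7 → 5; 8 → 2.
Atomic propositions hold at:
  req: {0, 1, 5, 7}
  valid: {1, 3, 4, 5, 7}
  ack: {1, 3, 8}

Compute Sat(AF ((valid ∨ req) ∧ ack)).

Sat(valid ∨ req) = {0, 1, 3, 4, 5, 7}
Sat((valid ∨ req) ∧ ack) = {1, 3}
AF ((valid ∨ req) ∧ ack): least fixpoint, start Z0 = {1, 3}, add states with every successor in Z. Z1 = {0, 1, 3}; Z2 = {0, 1, 2, 3}; Z3 = {0, 1, 2, 3, 8}; fixed.
Sat(AF ((valid ∨ req) ∧ ack)) = {0, 1, 2, 3, 8}

{0, 1, 2, 3, 8}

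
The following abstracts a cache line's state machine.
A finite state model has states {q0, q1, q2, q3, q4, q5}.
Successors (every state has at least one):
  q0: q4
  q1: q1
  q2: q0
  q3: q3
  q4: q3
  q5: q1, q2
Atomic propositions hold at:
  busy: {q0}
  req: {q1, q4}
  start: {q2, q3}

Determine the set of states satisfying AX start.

Sat(AX start) = {s : every successor in {q2, q3}} = {q3, q4}

{q3, q4}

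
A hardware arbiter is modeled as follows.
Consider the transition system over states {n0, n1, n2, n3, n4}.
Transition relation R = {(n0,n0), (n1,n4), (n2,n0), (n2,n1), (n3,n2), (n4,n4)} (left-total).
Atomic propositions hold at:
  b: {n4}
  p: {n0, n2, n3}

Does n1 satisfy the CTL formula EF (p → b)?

Sat(p → b) = {n1, n4}
EF (p → b): least fixpoint, start Z0 = {n1, n4}, add states with some successor in Z. Z1 = {n1, n2, n4}; Z2 = {n1, n2, n3, n4}; fixed.
Sat(EF (p → b)) = {n1, n2, n3, n4}
n1 ∈ Sat(EF (p → b)) = {n1, n2, n3, n4}, so the formula holds at n1.

Yes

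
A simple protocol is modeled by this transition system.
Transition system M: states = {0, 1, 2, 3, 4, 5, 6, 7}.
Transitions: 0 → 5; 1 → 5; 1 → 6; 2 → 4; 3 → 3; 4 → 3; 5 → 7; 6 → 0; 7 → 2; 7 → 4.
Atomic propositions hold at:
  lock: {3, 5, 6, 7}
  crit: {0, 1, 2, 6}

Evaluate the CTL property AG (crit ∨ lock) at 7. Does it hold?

No

Sat(crit ∨ lock) = {0, 1, 2, 3, 5, 6, 7}
AG (crit ∨ lock): greatest fixpoint, start Z0 = {0, 1, 2, 3, 5, 6, 7}, keep only states in Sat with every successor in Z. Z1 = {0, 1, 3, 5, 6}; Z2 = {0, 1, 3, 6}; Z3 = {3, 6}; Z4 = {3}; fixed.
Sat(AG (crit ∨ lock)) = {3}
7 ∉ Sat(AG (crit ∨ lock)) = {3}, so the formula does not hold at 7.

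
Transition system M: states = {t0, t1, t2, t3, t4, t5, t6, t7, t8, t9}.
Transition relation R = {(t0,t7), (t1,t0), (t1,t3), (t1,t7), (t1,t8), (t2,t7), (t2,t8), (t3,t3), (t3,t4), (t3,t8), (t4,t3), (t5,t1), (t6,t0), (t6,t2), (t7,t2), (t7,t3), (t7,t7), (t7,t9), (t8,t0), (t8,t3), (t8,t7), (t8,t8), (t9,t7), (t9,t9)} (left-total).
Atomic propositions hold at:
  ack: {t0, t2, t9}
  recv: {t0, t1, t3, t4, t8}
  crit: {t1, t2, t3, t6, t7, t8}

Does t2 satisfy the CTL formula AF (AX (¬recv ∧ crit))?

No

Sat(¬recv) = {t2, t5, t6, t7, t9}
Sat(¬recv ∧ crit) = {t2, t6, t7}
Sat(AX (¬recv ∧ crit)) = {s : every successor in {t2, t6, t7}} = {t0}
AF (AX (¬recv ∧ crit)): least fixpoint, start Z0 = {t0}, add states with every successor in Z. Already a fixed point.
Sat(AF (AX (¬recv ∧ crit))) = {t0}
t2 ∉ Sat(AF (AX (¬recv ∧ crit))) = {t0}, so the formula does not hold at t2.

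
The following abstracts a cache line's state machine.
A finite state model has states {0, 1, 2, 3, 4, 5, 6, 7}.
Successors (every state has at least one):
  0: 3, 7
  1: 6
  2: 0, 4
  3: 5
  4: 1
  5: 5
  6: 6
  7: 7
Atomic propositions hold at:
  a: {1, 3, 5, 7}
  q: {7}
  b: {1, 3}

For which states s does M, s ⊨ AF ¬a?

Sat(¬a) = {0, 2, 4, 6}
AF ¬a: least fixpoint, start Z0 = {0, 2, 4, 6}, add states with every successor in Z. Z1 = {0, 1, 2, 4, 6}; fixed.
Sat(AF ¬a) = {0, 1, 2, 4, 6}

{0, 1, 2, 4, 6}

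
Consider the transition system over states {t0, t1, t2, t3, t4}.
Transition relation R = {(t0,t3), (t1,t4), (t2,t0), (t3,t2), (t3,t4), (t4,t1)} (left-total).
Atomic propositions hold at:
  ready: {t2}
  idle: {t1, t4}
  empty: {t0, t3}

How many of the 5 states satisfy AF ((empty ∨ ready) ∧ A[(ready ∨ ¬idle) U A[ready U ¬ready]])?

Sat(empty ∨ ready) = {t0, t2, t3}
Sat(¬idle) = {t0, t2, t3}
Sat(ready ∨ ¬idle) = {t0, t2, t3}
Sat(¬ready) = {t0, t1, t3, t4}
A[ready U ¬ready]: least fixpoint, start Z0 = Sat(¬ready) = {t0, t1, t3, t4}, add states in Sat(ready) with every successor in Z. Z1 = {t0, t1, t2, t3, t4}; fixed.
Sat(A[ready U ¬ready]) = {t0, t1, t2, t3, t4}
A[(ready ∨ ¬idle) U A[ready U ¬ready]]: least fixpoint, start Z0 = Sat(A[ready U ¬ready]) = {t0, t1, t2, t3, t4}, add states in Sat(ready ∨ ¬idle) with every successor in Z. Already a fixed point.
Sat(A[(ready ∨ ¬idle) U A[ready U ¬ready]]) = {t0, t1, t2, t3, t4}
Sat((empty ∨ ready) ∧ A[(ready ∨ ¬idle) U A[ready U ¬ready]]) = {t0, t2, t3}
AF ((empty ∨ ready) ∧ A[(ready ∨ ¬idle) U A[ready U ¬ready]]): least fixpoint, start Z0 = {t0, t2, t3}, add states with every successor in Z. Already a fixed point.
Sat(AF ((empty ∨ ready) ∧ A[(ready ∨ ¬idle) U A[ready U ¬ready]])) = {t0, t2, t3}
|Sat(AF ((empty ∨ ready) ∧ A[(ready ∨ ¬idle) U A[ready U ¬ready]]))| = |{t0, t2, t3}| = 3.

3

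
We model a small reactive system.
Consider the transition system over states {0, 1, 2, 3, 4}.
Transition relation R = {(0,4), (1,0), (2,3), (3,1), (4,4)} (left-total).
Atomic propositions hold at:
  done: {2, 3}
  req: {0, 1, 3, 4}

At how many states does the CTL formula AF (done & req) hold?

2

Sat(done & req) = {3}
AF (done & req): least fixpoint, start Z0 = {3}, add states with every successor in Z. Z1 = {2, 3}; fixed.
Sat(AF (done & req)) = {2, 3}
|Sat(AF (done & req))| = |{2, 3}| = 2.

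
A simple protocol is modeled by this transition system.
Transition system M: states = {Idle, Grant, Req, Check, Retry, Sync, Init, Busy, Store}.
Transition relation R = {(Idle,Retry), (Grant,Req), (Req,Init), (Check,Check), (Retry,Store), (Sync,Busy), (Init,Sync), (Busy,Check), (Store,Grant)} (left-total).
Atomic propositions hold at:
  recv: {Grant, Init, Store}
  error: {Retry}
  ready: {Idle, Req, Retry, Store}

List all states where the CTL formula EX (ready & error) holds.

{Idle}

Sat(ready & error) = {Retry}
Sat(EX (ready & error)) = {s : some successor in {Retry}} = {Idle}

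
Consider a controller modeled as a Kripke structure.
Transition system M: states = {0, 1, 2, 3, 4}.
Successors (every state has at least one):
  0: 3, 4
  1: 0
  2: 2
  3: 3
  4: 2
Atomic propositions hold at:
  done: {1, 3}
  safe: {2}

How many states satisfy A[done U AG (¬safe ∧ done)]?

Sat(¬safe) = {0, 1, 3, 4}
Sat(¬safe ∧ done) = {1, 3}
AG (¬safe ∧ done): greatest fixpoint, start Z0 = {1, 3}, keep only states in Sat with every successor in Z. Z1 = {3}; fixed.
Sat(AG (¬safe ∧ done)) = {3}
A[done U AG (¬safe ∧ done)]: least fixpoint, start Z0 = Sat(AG (¬safe ∧ done)) = {3}, add states in Sat(done) with every successor in Z. Already a fixed point.
Sat(A[done U AG (¬safe ∧ done)]) = {3}
|Sat(A[done U AG (¬safe ∧ done)])| = |{3}| = 1.

1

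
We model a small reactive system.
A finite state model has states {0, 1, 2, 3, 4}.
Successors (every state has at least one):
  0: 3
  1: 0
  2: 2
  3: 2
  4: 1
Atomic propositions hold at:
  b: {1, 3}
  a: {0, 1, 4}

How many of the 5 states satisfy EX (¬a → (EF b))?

3

Sat(¬a) = {2, 3}
EF b: least fixpoint, start Z0 = {1, 3}, add states with some successor in Z. Z1 = {0, 1, 3, 4}; fixed.
Sat(EF b) = {0, 1, 3, 4}
Sat(¬a → (EF b)) = {0, 1, 3, 4}
Sat(EX (¬a → (EF b))) = {s : some successor in {0, 1, 3, 4}} = {0, 1, 4}
|Sat(EX (¬a → (EF b)))| = |{0, 1, 4}| = 3.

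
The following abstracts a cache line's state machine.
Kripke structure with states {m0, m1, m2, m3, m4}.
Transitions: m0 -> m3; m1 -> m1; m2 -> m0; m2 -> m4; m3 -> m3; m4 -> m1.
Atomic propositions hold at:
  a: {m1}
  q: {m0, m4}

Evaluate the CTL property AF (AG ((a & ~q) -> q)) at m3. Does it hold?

Yes

Sat(~q) = {m1, m2, m3}
Sat(a & ~q) = {m1}
Sat((a & ~q) -> q) = {m0, m2, m3, m4}
AG ((a & ~q) -> q): greatest fixpoint, start Z0 = {m0, m2, m3, m4}, keep only states in Sat with every successor in Z. Z1 = {m0, m2, m3}; Z2 = {m0, m3}; fixed.
Sat(AG ((a & ~q) -> q)) = {m0, m3}
AF (AG ((a & ~q) -> q)): least fixpoint, start Z0 = {m0, m3}, add states with every successor in Z. Already a fixed point.
Sat(AF (AG ((a & ~q) -> q))) = {m0, m3}
m3 ∈ Sat(AF (AG ((a & ~q) -> q))) = {m0, m3}, so the formula holds at m3.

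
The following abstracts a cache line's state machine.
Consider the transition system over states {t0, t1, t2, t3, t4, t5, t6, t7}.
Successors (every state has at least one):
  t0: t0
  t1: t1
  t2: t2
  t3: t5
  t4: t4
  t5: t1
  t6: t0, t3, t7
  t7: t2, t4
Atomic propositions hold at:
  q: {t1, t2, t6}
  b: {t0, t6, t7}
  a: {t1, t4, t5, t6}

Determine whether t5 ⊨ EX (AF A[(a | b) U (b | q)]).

Sat(a | b) = {t0, t1, t4, t5, t6, t7}
Sat(b | q) = {t0, t1, t2, t6, t7}
A[(a | b) U (b | q)]: least fixpoint, start Z0 = Sat((b | q)) = {t0, t1, t2, t6, t7}, add states in Sat(a | b) with every successor in Z. Z1 = {t0, t1, t2, t5, t6, t7}; fixed.
Sat(A[(a | b) U (b | q)]) = {t0, t1, t2, t5, t6, t7}
AF A[(a | b) U (b | q)]: least fixpoint, start Z0 = {t0, t1, t2, t5, t6, t7}, add states with every successor in Z. Z1 = {t0, t1, t2, t3, t5, t6, t7}; fixed.
Sat(AF A[(a | b) U (b | q)]) = {t0, t1, t2, t3, t5, t6, t7}
Sat(EX (AF A[(a | b) U (b | q)])) = {s : some successor in {t0, t1, t2, t3, t5, t6, t7}} = {t0, t1, t2, t3, t5, t6, t7}
t5 ∈ Sat(EX (AF A[(a | b) U (b | q)])) = {t0, t1, t2, t3, t5, t6, t7}, so the formula holds at t5.

Yes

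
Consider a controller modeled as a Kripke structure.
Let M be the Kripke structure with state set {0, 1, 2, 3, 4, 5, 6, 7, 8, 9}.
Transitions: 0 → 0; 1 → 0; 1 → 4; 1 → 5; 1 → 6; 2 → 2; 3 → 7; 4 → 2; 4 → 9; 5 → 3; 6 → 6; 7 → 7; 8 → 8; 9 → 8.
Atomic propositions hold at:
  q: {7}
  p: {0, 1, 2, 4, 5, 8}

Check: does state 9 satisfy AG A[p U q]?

No

A[p U q]: least fixpoint, start Z0 = Sat(q) = {7}, add states in Sat(p) with every successor in Z. Already a fixed point.
Sat(A[p U q]) = {7}
AG A[p U q]: greatest fixpoint, start Z0 = {7}, keep only states in Sat with every successor in Z. Already a fixed point.
Sat(AG A[p U q]) = {7}
9 ∉ Sat(AG A[p U q]) = {7}, so the formula does not hold at 9.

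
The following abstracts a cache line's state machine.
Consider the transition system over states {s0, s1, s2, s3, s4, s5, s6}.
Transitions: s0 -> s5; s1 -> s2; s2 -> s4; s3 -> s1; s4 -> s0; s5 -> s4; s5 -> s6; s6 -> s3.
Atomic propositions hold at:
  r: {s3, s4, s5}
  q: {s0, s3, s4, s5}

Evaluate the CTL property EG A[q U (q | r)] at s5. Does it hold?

Sat(q | r) = {s0, s3, s4, s5}
A[q U (q | r)]: least fixpoint, start Z0 = Sat((q | r)) = {s0, s3, s4, s5}, add states in Sat(q) with every successor in Z. Already a fixed point.
Sat(A[q U (q | r)]) = {s0, s3, s4, s5}
EG A[q U (q | r)]: greatest fixpoint, start Z0 = {s0, s3, s4, s5}, keep only states in Sat with some successor in Z. Z1 = {s0, s4, s5}; fixed.
Sat(EG A[q U (q | r)]) = {s0, s4, s5}
s5 ∈ Sat(EG A[q U (q | r)]) = {s0, s4, s5}, so the formula holds at s5.

Yes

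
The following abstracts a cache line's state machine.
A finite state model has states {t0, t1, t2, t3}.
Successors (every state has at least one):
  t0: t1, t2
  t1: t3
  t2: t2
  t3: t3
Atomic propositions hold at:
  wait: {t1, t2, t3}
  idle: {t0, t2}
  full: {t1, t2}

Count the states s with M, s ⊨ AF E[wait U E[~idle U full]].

3

Sat(~idle) = {t1, t3}
E[~idle U full]: least fixpoint, start Z0 = Sat(full) = {t1, t2}, add states in Sat(~idle) with some successor in Z. Already a fixed point.
Sat(E[~idle U full]) = {t1, t2}
E[wait U E[~idle U full]]: least fixpoint, start Z0 = Sat(E[~idle U full]) = {t1, t2}, add states in Sat(wait) with some successor in Z. Already a fixed point.
Sat(E[wait U E[~idle U full]]) = {t1, t2}
AF E[wait U E[~idle U full]]: least fixpoint, start Z0 = {t1, t2}, add states with every successor in Z. Z1 = {t0, t1, t2}; fixed.
Sat(AF E[wait U E[~idle U full]]) = {t0, t1, t2}
|Sat(AF E[wait U E[~idle U full]])| = |{t0, t1, t2}| = 3.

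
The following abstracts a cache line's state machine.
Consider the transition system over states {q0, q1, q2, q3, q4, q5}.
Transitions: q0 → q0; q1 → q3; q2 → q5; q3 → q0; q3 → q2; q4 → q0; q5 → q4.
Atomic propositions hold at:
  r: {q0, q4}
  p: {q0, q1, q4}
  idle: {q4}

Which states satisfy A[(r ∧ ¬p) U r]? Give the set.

{q0, q4}

Sat(¬p) = {q2, q3, q5}
Sat(r ∧ ¬p) = ∅
A[(r ∧ ¬p) U r]: least fixpoint, start Z0 = Sat(r) = {q0, q4}, add states in Sat(r ∧ ¬p) with every successor in Z. Already a fixed point.
Sat(A[(r ∧ ¬p) U r]) = {q0, q4}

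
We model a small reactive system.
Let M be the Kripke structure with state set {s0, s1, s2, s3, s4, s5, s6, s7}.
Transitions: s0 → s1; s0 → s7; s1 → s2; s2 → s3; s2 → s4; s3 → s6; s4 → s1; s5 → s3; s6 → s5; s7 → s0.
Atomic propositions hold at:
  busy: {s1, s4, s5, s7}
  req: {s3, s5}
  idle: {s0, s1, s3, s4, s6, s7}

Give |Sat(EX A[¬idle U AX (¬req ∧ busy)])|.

Sat(¬idle) = {s2, s5}
Sat(¬req) = {s0, s1, s2, s4, s6, s7}
Sat(¬req ∧ busy) = {s1, s4, s7}
Sat(AX (¬req ∧ busy)) = {s : every successor in {s1, s4, s7}} = {s0, s4}
A[¬idle U AX (¬req ∧ busy)]: least fixpoint, start Z0 = Sat(AX (¬req ∧ busy)) = {s0, s4}, add states in Sat(¬idle) with every successor in Z. Already a fixed point.
Sat(A[¬idle U AX (¬req ∧ busy)]) = {s0, s4}
Sat(EX A[¬idle U AX (¬req ∧ busy)]) = {s : some successor in {s0, s4}} = {s2, s7}
|Sat(EX A[¬idle U AX (¬req ∧ busy)])| = |{s2, s7}| = 2.

2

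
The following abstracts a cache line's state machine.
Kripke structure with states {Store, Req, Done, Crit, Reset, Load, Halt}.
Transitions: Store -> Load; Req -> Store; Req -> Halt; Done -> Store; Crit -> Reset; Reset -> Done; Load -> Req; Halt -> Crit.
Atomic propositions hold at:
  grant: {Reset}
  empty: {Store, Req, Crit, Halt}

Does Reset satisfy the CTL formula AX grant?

No

Sat(AX grant) = {s : every successor in {Reset}} = {Crit}
Reset ∉ Sat(AX grant) = {Crit}, so the formula does not hold at Reset.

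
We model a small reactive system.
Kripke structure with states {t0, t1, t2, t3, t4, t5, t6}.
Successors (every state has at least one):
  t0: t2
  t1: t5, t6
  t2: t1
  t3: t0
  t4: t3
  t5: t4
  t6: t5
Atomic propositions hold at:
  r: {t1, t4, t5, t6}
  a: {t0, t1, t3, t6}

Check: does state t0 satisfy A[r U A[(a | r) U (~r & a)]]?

Sat(a | r) = {t0, t1, t3, t4, t5, t6}
Sat(~r) = {t0, t2, t3}
Sat(~r & a) = {t0, t3}
A[(a | r) U (~r & a)]: least fixpoint, start Z0 = Sat((~r & a)) = {t0, t3}, add states in Sat(a | r) with every successor in Z. Z1 = {t0, t3, t4}; Z2 = {t0, t3, t4, t5}; Z3 = {t0, t3, t4, t5, t6}; Z4 = {t0, t1, t3, t4, t5, t6}; fixed.
Sat(A[(a | r) U (~r & a)]) = {t0, t1, t3, t4, t5, t6}
A[r U A[(a | r) U (~r & a)]]: least fixpoint, start Z0 = Sat(A[(a | r) U (~r & a)]) = {t0, t1, t3, t4, t5, t6}, add states in Sat(r) with every successor in Z. Already a fixed point.
Sat(A[r U A[(a | r) U (~r & a)]]) = {t0, t1, t3, t4, t5, t6}
t0 ∈ Sat(A[r U A[(a | r) U (~r & a)]]) = {t0, t1, t3, t4, t5, t6}, so the formula holds at t0.

Yes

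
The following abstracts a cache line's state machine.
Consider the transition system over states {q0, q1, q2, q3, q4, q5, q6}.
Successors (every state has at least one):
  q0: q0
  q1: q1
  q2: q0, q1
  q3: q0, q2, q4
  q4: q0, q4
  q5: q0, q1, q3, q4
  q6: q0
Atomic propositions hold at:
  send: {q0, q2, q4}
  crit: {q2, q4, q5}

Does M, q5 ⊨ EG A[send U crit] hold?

A[send U crit]: least fixpoint, start Z0 = Sat(crit) = {q2, q4, q5}, add states in Sat(send) with every successor in Z. Already a fixed point.
Sat(A[send U crit]) = {q2, q4, q5}
EG A[send U crit]: greatest fixpoint, start Z0 = {q2, q4, q5}, keep only states in Sat with some successor in Z. Z1 = {q4, q5}; fixed.
Sat(EG A[send U crit]) = {q4, q5}
q5 ∈ Sat(EG A[send U crit]) = {q4, q5}, so the formula holds at q5.

Yes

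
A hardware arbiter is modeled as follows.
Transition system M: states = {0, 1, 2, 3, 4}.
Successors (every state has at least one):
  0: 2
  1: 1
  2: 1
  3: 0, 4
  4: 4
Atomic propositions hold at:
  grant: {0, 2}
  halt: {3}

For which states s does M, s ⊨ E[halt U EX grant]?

{0, 3}

Sat(EX grant) = {s : some successor in {0, 2}} = {0, 3}
E[halt U EX grant]: least fixpoint, start Z0 = Sat(EX grant) = {0, 3}, add states in Sat(halt) with some successor in Z. Already a fixed point.
Sat(E[halt U EX grant]) = {0, 3}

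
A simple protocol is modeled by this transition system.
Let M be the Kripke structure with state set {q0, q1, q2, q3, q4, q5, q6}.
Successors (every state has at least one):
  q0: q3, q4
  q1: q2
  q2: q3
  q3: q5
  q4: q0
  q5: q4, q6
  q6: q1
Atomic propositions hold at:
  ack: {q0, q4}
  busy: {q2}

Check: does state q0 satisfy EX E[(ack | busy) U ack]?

Sat(ack | busy) = {q0, q2, q4}
E[(ack | busy) U ack]: least fixpoint, start Z0 = Sat(ack) = {q0, q4}, add states in Sat(ack | busy) with some successor in Z. Already a fixed point.
Sat(E[(ack | busy) U ack]) = {q0, q4}
Sat(EX E[(ack | busy) U ack]) = {s : some successor in {q0, q4}} = {q0, q4, q5}
q0 ∈ Sat(EX E[(ack | busy) U ack]) = {q0, q4, q5}, so the formula holds at q0.

Yes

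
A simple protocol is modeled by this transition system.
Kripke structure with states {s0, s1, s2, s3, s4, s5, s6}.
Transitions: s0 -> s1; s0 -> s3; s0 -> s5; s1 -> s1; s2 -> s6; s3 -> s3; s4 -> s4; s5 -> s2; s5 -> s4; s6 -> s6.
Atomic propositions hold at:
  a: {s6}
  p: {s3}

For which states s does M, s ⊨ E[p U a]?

E[p U a]: least fixpoint, start Z0 = Sat(a) = {s6}, add states in Sat(p) with some successor in Z. Already a fixed point.
Sat(E[p U a]) = {s6}

{s6}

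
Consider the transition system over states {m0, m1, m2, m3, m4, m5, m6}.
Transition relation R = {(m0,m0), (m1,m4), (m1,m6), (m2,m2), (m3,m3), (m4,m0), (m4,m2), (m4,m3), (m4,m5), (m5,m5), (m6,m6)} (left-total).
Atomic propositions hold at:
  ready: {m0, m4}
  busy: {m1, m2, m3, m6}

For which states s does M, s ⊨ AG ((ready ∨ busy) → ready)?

{m0, m5}

Sat(ready ∨ busy) = {m0, m1, m2, m3, m4, m6}
Sat((ready ∨ busy) → ready) = {m0, m4, m5}
AG ((ready ∨ busy) → ready): greatest fixpoint, start Z0 = {m0, m4, m5}, keep only states in Sat with every successor in Z. Z1 = {m0, m5}; fixed.
Sat(AG ((ready ∨ busy) → ready)) = {m0, m5}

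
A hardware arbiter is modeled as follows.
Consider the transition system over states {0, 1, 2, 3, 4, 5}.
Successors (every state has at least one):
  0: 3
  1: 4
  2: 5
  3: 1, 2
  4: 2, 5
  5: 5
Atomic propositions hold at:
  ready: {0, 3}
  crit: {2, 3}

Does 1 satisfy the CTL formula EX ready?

No

Sat(EX ready) = {s : some successor in {0, 3}} = {0}
1 ∉ Sat(EX ready) = {0}, so the formula does not hold at 1.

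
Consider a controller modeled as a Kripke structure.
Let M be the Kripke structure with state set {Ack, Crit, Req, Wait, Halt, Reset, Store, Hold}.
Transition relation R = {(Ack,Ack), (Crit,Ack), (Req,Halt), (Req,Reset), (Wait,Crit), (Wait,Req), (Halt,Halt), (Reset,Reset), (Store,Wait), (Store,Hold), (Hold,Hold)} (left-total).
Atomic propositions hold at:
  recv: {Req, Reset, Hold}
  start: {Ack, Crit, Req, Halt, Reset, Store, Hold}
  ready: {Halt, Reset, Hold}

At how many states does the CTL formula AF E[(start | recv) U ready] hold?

Sat(start | recv) = {Ack, Crit, Req, Halt, Reset, Store, Hold}
E[(start | recv) U ready]: least fixpoint, start Z0 = Sat(ready) = {Halt, Reset, Hold}, add states in Sat(start | recv) with some successor in Z. Z1 = {Req, Halt, Reset, Store, Hold}; fixed.
Sat(E[(start | recv) U ready]) = {Req, Halt, Reset, Store, Hold}
AF E[(start | recv) U ready]: least fixpoint, start Z0 = {Req, Halt, Reset, Store, Hold}, add states with every successor in Z. Already a fixed point.
Sat(AF E[(start | recv) U ready]) = {Req, Halt, Reset, Store, Hold}
|Sat(AF E[(start | recv) U ready])| = |{Req, Halt, Reset, Store, Hold}| = 5.

5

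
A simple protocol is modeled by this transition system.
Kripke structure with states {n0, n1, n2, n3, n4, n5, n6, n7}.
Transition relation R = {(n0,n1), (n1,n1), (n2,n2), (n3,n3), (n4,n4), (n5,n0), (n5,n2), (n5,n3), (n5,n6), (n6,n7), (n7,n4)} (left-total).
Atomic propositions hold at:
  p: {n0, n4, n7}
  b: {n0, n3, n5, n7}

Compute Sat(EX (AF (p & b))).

{n5, n6}

Sat(p & b) = {n0, n7}
AF (p & b): least fixpoint, start Z0 = {n0, n7}, add states with every successor in Z. Z1 = {n0, n6, n7}; fixed.
Sat(AF (p & b)) = {n0, n6, n7}
Sat(EX (AF (p & b))) = {s : some successor in {n0, n6, n7}} = {n5, n6}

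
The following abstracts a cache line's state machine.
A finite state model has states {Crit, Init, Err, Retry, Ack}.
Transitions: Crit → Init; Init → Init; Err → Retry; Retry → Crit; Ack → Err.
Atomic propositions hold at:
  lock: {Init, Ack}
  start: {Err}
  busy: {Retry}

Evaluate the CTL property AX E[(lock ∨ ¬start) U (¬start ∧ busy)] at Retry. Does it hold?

No

Sat(¬start) = {Crit, Init, Retry, Ack}
Sat(lock ∨ ¬start) = {Crit, Init, Retry, Ack}
Sat(¬start ∧ busy) = {Retry}
E[(lock ∨ ¬start) U (¬start ∧ busy)]: least fixpoint, start Z0 = Sat((¬start ∧ busy)) = {Retry}, add states in Sat(lock ∨ ¬start) with some successor in Z. Already a fixed point.
Sat(E[(lock ∨ ¬start) U (¬start ∧ busy)]) = {Retry}
Sat(AX E[(lock ∨ ¬start) U (¬start ∧ busy)]) = {s : every successor in {Retry}} = {Err}
Retry ∉ Sat(AX E[(lock ∨ ¬start) U (¬start ∧ busy)]) = {Err}, so the formula does not hold at Retry.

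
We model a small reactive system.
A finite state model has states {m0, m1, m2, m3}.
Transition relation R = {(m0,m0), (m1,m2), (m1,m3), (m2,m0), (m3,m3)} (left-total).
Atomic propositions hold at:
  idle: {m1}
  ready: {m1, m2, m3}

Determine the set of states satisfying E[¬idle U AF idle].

Sat(¬idle) = {m0, m2, m3}
AF idle: least fixpoint, start Z0 = {m1}, add states with every successor in Z. Already a fixed point.
Sat(AF idle) = {m1}
E[¬idle U AF idle]: least fixpoint, start Z0 = Sat(AF idle) = {m1}, add states in Sat(¬idle) with some successor in Z. Already a fixed point.
Sat(E[¬idle U AF idle]) = {m1}

{m1}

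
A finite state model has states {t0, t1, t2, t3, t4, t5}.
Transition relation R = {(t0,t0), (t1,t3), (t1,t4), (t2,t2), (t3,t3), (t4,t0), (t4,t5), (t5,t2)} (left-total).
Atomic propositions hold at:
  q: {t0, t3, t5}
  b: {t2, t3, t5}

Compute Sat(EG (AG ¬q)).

{t2}

Sat(¬q) = {t1, t2, t4}
AG ¬q: greatest fixpoint, start Z0 = {t1, t2, t4}, keep only states in Sat with every successor in Z. Z1 = {t2}; fixed.
Sat(AG ¬q) = {t2}
EG (AG ¬q): greatest fixpoint, start Z0 = {t2}, keep only states in Sat with some successor in Z. Already a fixed point.
Sat(EG (AG ¬q)) = {t2}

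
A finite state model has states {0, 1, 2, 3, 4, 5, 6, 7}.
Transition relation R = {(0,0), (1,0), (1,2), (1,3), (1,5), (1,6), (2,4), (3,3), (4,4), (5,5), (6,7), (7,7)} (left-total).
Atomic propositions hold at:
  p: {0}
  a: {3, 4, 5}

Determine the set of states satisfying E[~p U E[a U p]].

{0, 1}

Sat(~p) = {1, 2, 3, 4, 5, 6, 7}
E[a U p]: least fixpoint, start Z0 = Sat(p) = {0}, add states in Sat(a) with some successor in Z. Already a fixed point.
Sat(E[a U p]) = {0}
E[~p U E[a U p]]: least fixpoint, start Z0 = Sat(E[a U p]) = {0}, add states in Sat(~p) with some successor in Z. Z1 = {0, 1}; fixed.
Sat(E[~p U E[a U p]]) = {0, 1}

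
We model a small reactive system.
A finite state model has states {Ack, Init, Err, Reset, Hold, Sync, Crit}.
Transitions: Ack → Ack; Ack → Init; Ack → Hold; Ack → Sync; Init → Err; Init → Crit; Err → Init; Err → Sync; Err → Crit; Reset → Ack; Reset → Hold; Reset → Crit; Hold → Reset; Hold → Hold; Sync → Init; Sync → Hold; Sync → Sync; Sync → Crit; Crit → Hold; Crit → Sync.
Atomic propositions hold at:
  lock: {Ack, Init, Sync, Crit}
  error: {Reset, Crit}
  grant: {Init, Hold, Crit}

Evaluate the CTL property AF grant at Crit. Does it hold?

AF grant: least fixpoint, start Z0 = {Init, Hold, Crit}, add states with every successor in Z. Already a fixed point.
Sat(AF grant) = {Init, Hold, Crit}
Crit ∈ Sat(AF grant) = {Init, Hold, Crit}, so the formula holds at Crit.

Yes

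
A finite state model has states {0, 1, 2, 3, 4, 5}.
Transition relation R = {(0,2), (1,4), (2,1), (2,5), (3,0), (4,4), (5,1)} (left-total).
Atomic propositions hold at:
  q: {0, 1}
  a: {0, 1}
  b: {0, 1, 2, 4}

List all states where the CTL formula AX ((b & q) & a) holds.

Sat(b & q) = {0, 1}
Sat((b & q) & a) = {0, 1}
Sat(AX ((b & q) & a)) = {s : every successor in {0, 1}} = {3, 5}

{3, 5}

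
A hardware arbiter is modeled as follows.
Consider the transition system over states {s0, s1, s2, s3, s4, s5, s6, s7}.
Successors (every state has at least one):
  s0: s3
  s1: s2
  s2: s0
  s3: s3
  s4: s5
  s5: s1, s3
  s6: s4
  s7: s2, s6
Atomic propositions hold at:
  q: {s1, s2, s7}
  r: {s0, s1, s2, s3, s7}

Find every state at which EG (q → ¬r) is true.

{s0, s3, s4, s5, s6}

Sat(¬r) = {s4, s5, s6}
Sat(q → ¬r) = {s0, s3, s4, s5, s6}
EG (q → ¬r): greatest fixpoint, start Z0 = {s0, s3, s4, s5, s6}, keep only states in Sat with some successor in Z. Already a fixed point.
Sat(EG (q → ¬r)) = {s0, s3, s4, s5, s6}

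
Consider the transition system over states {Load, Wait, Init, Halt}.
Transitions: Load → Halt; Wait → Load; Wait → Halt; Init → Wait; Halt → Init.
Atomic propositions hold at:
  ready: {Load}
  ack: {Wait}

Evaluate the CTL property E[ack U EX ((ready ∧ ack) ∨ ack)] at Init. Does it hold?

Sat(ready ∧ ack) = ∅
Sat((ready ∧ ack) ∨ ack) = {Wait}
Sat(EX ((ready ∧ ack) ∨ ack)) = {s : some successor in {Wait}} = {Init}
E[ack U EX ((ready ∧ ack) ∨ ack)]: least fixpoint, start Z0 = Sat(EX ((ready ∧ ack) ∨ ack)) = {Init}, add states in Sat(ack) with some successor in Z. Already a fixed point.
Sat(E[ack U EX ((ready ∧ ack) ∨ ack)]) = {Init}
Init ∈ Sat(E[ack U EX ((ready ∧ ack) ∨ ack)]) = {Init}, so the formula holds at Init.

Yes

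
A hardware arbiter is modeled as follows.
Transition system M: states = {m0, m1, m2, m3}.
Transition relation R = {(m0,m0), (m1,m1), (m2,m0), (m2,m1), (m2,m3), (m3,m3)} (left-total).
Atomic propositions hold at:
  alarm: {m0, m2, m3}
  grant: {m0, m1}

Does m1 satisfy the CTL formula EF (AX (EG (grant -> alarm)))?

No

Sat(grant -> alarm) = {m0, m2, m3}
EG (grant -> alarm): greatest fixpoint, start Z0 = {m0, m2, m3}, keep only states in Sat with some successor in Z. Already a fixed point.
Sat(EG (grant -> alarm)) = {m0, m2, m3}
Sat(AX (EG (grant -> alarm))) = {s : every successor in {m0, m2, m3}} = {m0, m3}
EF (AX (EG (grant -> alarm))): least fixpoint, start Z0 = {m0, m3}, add states with some successor in Z. Z1 = {m0, m2, m3}; fixed.
Sat(EF (AX (EG (grant -> alarm)))) = {m0, m2, m3}
m1 ∉ Sat(EF (AX (EG (grant -> alarm)))) = {m0, m2, m3}, so the formula does not hold at m1.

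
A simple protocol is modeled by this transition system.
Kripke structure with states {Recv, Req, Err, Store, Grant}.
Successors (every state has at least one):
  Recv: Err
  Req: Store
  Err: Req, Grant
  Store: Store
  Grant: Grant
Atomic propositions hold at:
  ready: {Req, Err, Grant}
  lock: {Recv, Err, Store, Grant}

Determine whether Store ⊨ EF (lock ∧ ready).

Sat(lock ∧ ready) = {Err, Grant}
EF (lock ∧ ready): least fixpoint, start Z0 = {Err, Grant}, add states with some successor in Z. Z1 = {Recv, Err, Grant}; fixed.
Sat(EF (lock ∧ ready)) = {Recv, Err, Grant}
Store ∉ Sat(EF (lock ∧ ready)) = {Recv, Err, Grant}, so the formula does not hold at Store.

No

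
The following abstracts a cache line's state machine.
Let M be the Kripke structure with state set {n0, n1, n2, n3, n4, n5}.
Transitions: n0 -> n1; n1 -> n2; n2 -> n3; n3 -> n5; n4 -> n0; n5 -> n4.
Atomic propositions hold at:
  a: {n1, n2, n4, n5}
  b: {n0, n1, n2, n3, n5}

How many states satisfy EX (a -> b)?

Sat(a -> b) = {n0, n1, n2, n3, n5}
Sat(EX (a -> b)) = {s : some successor in {n0, n1, n2, n3, n5}} = {n0, n1, n2, n3, n4}
|Sat(EX (a -> b))| = |{n0, n1, n2, n3, n4}| = 5.

5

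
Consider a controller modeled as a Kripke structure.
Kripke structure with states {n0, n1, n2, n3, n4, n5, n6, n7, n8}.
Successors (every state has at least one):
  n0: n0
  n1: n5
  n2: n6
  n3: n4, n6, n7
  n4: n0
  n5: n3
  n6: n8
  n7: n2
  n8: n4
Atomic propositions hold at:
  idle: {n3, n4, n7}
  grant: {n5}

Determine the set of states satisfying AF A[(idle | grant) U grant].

{n1, n5}

Sat(idle | grant) = {n3, n4, n5, n7}
A[(idle | grant) U grant]: least fixpoint, start Z0 = Sat(grant) = {n5}, add states in Sat(idle | grant) with every successor in Z. Already a fixed point.
Sat(A[(idle | grant) U grant]) = {n5}
AF A[(idle | grant) U grant]: least fixpoint, start Z0 = {n5}, add states with every successor in Z. Z1 = {n1, n5}; fixed.
Sat(AF A[(idle | grant) U grant]) = {n1, n5}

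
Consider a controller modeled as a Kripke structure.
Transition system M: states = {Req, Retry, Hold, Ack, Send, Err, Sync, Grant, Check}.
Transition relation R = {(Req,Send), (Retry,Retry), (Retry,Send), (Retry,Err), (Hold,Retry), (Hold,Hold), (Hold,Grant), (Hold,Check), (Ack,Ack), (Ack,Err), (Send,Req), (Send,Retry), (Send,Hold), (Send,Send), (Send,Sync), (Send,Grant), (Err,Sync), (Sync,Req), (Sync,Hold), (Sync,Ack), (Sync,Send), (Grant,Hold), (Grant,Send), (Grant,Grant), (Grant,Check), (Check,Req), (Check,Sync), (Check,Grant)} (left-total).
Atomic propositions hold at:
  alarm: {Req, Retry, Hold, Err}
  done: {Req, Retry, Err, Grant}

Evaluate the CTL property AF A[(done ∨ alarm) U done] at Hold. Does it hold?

Sat(done ∨ alarm) = {Req, Retry, Hold, Err, Grant}
A[(done ∨ alarm) U done]: least fixpoint, start Z0 = Sat(done) = {Req, Retry, Err, Grant}, add states in Sat(done ∨ alarm) with every successor in Z. Already a fixed point.
Sat(A[(done ∨ alarm) U done]) = {Req, Retry, Err, Grant}
AF A[(done ∨ alarm) U done]: least fixpoint, start Z0 = {Req, Retry, Err, Grant}, add states with every successor in Z. Already a fixed point.
Sat(AF A[(done ∨ alarm) U done]) = {Req, Retry, Err, Grant}
Hold ∉ Sat(AF A[(done ∨ alarm) U done]) = {Req, Retry, Err, Grant}, so the formula does not hold at Hold.

No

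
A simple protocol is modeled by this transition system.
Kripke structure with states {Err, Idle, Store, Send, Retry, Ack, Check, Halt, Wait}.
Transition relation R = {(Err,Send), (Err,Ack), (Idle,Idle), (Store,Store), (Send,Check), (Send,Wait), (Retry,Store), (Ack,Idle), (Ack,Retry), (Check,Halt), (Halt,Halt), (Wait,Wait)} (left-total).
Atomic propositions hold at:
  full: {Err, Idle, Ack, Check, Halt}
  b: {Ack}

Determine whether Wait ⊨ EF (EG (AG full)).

AG full: greatest fixpoint, start Z0 = {Err, Idle, Ack, Check, Halt}, keep only states in Sat with every successor in Z. Z1 = {Idle, Check, Halt}; fixed.
Sat(AG full) = {Idle, Check, Halt}
EG (AG full): greatest fixpoint, start Z0 = {Idle, Check, Halt}, keep only states in Sat with some successor in Z. Already a fixed point.
Sat(EG (AG full)) = {Idle, Check, Halt}
EF (EG (AG full)): least fixpoint, start Z0 = {Idle, Check, Halt}, add states with some successor in Z. Z1 = {Idle, Send, Ack, Check, Halt}; Z2 = {Err, Idle, Send, Ack, Check, Halt}; fixed.
Sat(EF (EG (AG full))) = {Err, Idle, Send, Ack, Check, Halt}
Wait ∉ Sat(EF (EG (AG full))) = {Err, Idle, Send, Ack, Check, Halt}, so the formula does not hold at Wait.

No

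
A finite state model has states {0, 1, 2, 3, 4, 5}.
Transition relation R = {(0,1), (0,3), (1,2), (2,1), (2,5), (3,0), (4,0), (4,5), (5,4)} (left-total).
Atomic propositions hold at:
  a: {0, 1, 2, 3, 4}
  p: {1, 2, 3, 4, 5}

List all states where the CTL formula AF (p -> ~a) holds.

Sat(~a) = {5}
Sat(p -> ~a) = {0, 5}
AF (p -> ~a): least fixpoint, start Z0 = {0, 5}, add states with every successor in Z. Z1 = {0, 3, 4, 5}; fixed.
Sat(AF (p -> ~a)) = {0, 3, 4, 5}

{0, 3, 4, 5}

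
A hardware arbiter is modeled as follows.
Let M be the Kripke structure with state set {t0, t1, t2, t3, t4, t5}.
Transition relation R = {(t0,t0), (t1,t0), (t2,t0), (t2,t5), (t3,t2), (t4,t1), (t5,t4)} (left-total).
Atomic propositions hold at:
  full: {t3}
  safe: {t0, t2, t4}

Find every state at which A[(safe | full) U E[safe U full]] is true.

{t3}

Sat(safe | full) = {t0, t2, t3, t4}
E[safe U full]: least fixpoint, start Z0 = Sat(full) = {t3}, add states in Sat(safe) with some successor in Z. Already a fixed point.
Sat(E[safe U full]) = {t3}
A[(safe | full) U E[safe U full]]: least fixpoint, start Z0 = Sat(E[safe U full]) = {t3}, add states in Sat(safe | full) with every successor in Z. Already a fixed point.
Sat(A[(safe | full) U E[safe U full]]) = {t3}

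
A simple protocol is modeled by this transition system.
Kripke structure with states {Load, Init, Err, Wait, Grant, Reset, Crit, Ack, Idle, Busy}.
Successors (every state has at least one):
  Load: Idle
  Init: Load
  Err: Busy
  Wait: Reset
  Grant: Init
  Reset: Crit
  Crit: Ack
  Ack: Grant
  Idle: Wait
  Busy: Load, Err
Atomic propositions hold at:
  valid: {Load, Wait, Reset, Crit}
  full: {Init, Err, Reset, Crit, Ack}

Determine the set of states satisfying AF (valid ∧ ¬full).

Sat(¬full) = {Load, Wait, Grant, Idle, Busy}
Sat(valid ∧ ¬full) = {Load, Wait}
AF (valid ∧ ¬full): least fixpoint, start Z0 = {Load, Wait}, add states with every successor in Z. Z1 = {Load, Init, Wait, Idle}; Z2 = {Load, Init, Wait, Grant, Idle}; Z3 = {Load, Init, Wait, Grant, Ack, Idle}; Z4 = {Load, Init, Wait, Grant, Crit, Ack, Idle}; Z5 = {Load, Init, Wait, Grant, Reset, Crit, Ack, Idle}; fixed.
Sat(AF (valid ∧ ¬full)) = {Load, Init, Wait, Grant, Reset, Crit, Ack, Idle}

{Load, Init, Wait, Grant, Reset, Crit, Ack, Idle}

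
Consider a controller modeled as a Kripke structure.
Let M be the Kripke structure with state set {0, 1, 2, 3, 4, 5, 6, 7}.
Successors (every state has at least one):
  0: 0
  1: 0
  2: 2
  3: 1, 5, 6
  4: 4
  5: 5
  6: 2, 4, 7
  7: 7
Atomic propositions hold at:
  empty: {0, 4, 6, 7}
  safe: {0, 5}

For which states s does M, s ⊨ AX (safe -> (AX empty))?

Sat(AX empty) = {s : every successor in {0, 4, 6, 7}} = {0, 1, 4, 7}
Sat(safe -> (AX empty)) = {0, 1, 2, 3, 4, 6, 7}
Sat(AX (safe -> (AX empty))) = {s : every successor in {0, 1, 2, 3, 4, 6, 7}} = {0, 1, 2, 4, 6, 7}

{0, 1, 2, 4, 6, 7}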